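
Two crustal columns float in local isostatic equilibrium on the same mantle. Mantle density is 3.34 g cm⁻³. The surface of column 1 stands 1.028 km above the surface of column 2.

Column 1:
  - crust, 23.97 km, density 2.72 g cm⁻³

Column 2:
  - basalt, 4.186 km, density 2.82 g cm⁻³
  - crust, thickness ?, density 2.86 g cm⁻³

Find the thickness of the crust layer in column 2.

Take the compensation level at the base of the deeper column (depth z_c below the surface of column 1) and equate Σ ρ_i t_i down to z_c; mantle fills any gap and the z_c terms cancel.
Column 1: 23.97×2.72 + (z_c − 23.97)×3.34
Column 2: 1.028×0 + 4.186×2.82 + x×2.86 + (z_c − 1.028 − 4.186 − x)×3.34
The z_c×3.34 term appears on both sides and cancels. Collect the known terms of each column as K = Σ(ρt)_known − 3.34 × (depth of known layers): K_1 = 65.1984 − 3.34×23.97 = −14.8614; K_2 = 11.80452 − 3.34×(1.028 + 4.186) = −5.61024.
Balance: K_1 = K_2 − x×(3.34 − 2.86), so x = (K_2 − K_1)/(3.34 − 2.86) = 9.25116/0.48 = 19.3 km.

19.3 km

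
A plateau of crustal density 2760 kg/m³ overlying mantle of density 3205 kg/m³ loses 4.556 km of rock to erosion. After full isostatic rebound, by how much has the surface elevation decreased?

Rebound u = e ρ_c/ρ_m = 4.556 km × 2760/3205 = 3.923 km.
Net surface drop = e − u = 4.556 km − 3.923 km = e (ρ_m − ρ_c)/ρ_m = 0.633 km.

0.633 km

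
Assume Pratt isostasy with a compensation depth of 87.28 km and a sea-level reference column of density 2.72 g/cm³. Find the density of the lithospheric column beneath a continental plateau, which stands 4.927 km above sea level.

2.57 g/cm³

Pratt balance: ρ_ref D = ρ (D + h).
ρ = ρ_ref D/(D + h) = 2.72 × 87.28 km/(87.28 km + 4.927 km) = 2.57 g/cm³.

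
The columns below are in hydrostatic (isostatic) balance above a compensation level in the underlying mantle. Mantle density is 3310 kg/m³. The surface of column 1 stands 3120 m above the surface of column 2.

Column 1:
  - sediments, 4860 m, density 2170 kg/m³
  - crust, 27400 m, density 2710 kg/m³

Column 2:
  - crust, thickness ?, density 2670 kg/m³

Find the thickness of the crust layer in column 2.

Take the compensation level at the base of the deeper column (depth z_c below the surface of column 1) and equate Σ ρ_i t_i down to z_c; mantle fills any gap and the z_c terms cancel.
Column 1: 4860×2170 + 27400×2710 + (z_c − 32260)×3310
Column 2: 3120×0 + x×2670 + (z_c − 3120 − 0 − x)×3310
The z_c×3310 term appears on both sides and cancels. Collect the known terms of each column as K = Σ(ρt)_known − 3310 × (depth of known layers): K_1 = 84800200 − 3310×32260 = −21980400; K_2 = 0 − 3310×(3120 + 0) = −10327200.
Balance: K_1 = K_2 − x×(3310 − 2670), so x = (K_2 − K_1)/(3310 − 2670) = 11653200/640 = 18200 m.

18200 m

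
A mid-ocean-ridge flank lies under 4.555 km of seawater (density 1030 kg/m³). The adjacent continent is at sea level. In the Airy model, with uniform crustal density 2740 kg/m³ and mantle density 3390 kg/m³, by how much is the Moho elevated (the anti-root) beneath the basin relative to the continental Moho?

Isostatic balance requires: replacing crust with seawater at the top is compensated by replacing crust with mantle at the base: d (ρ_c − ρ_w) = a (ρ_m − ρ_c).
a = d (ρ_c − ρ_w)/(ρ_m − ρ_c) = 4.555 km × 1710/650 = 12 km.

12 km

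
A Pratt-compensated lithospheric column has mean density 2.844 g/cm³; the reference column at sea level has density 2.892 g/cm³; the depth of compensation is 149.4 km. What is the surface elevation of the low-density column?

ρ_ref D = ρ (D + h) → h = D (ρ_ref − ρ)/ρ.
h = 149.4 km × (2.892 − 2.844)/2.844 = 2.52 km.

2.52 km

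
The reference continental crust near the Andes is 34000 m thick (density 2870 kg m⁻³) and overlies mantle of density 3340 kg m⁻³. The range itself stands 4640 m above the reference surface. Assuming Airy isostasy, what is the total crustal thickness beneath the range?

67000 m

Root depth r = h ρ_c / (ρ_m − ρ_c) = 4640 m × 2870 / 470 = 28330 m.
Total thickness = T + h + r = 34000 m + 4640 m + 28330 m = 67000 m.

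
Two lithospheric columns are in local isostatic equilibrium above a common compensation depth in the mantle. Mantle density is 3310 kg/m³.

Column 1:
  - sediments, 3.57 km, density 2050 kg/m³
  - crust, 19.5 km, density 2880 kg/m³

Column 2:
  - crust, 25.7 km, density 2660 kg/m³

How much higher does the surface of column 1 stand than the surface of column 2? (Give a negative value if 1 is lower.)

−1.15 km

For any compensation level in the mantle, the mantle terms cancel and isostasy reduces to e = (Σt_1 − Σt_2) − (Σ(ρt)_1 − Σ(ρt)_2) / ρ_m.
Σt_1 = 23.07 km; Σt_2 = 25.7 km; Σ(ρt)_1 = 63478.5; Σ(ρt)_2 = 68362 (in km·kg/m³).
e = (23.07 − 25.7) − (63478.5 − 68362) / 3310 = −1.15 km.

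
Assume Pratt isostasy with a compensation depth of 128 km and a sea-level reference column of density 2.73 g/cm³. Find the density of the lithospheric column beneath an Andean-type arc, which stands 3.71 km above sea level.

Pratt balance: ρ_ref D = ρ (D + h).
ρ = ρ_ref D/(D + h) = 2.73 × 128 km/(128 km + 3.71 km) = 2.65 g/cm³.

2.65 g/cm³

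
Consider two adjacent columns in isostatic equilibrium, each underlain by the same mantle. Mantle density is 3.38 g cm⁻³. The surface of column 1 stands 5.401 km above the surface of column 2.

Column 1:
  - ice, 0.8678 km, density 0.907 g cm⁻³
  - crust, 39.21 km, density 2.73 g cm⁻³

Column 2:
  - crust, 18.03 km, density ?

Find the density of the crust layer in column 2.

2.86 g cm⁻³

Take the compensation level at the base of the deeper column (depth z_c below the surface of column 1) and equate Σ ρ_i t_i down to z_c; mantle fills any gap and the z_c terms cancel.
Column 1: 0.8678×0.907 + 39.21×2.73 + (z_c − 40.0778)×3.38
Column 2: 5.401×0 + 18.03×ρ + (z_c − 5.401 − 18.03)×3.38
The z_c×3.38 term appears on both sides and cancels. Collect the known terms of each column as K = Σ(ρt)_known − 3.38 × (depth of known layers): K_1 = 107.830395 − 3.38×40.0778 = −27.6325694; K_2 = 0 − 3.38×(5.401 + 18.03) = −79.19678.
Balance: K_1 = K_2 + 18.03×ρ, so ρ = (K_1 − K_2)/18.03 = 51.5642/18.03 = 2.86 g cm⁻³.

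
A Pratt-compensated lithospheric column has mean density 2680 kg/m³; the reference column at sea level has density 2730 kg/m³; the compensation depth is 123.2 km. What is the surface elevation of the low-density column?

ρ_ref D = ρ (D + h) → h = D (ρ_ref − ρ)/ρ.
h = 123.2 km × (2730 − 2680)/2680 = 2.3 km.

2.3 km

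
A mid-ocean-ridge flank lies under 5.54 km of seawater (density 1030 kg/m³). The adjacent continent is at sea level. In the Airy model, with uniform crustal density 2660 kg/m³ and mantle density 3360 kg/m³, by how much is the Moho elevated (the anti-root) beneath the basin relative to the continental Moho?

Equating mass per unit area of the two columns: replacing crust with seawater at the top is compensated by replacing crust with mantle at the base: d (ρ_c − ρ_w) = a (ρ_m − ρ_c).
a = d (ρ_c − ρ_w)/(ρ_m − ρ_c) = 5.54 km × 1630/700 = 12.9 km.

12.9 km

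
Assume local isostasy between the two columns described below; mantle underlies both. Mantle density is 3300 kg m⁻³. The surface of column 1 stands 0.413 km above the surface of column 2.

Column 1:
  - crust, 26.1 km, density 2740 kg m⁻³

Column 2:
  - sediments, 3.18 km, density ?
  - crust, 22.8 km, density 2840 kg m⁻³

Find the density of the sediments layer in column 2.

Take the compensation level at the base of the deeper column (depth z_c below the surface of column 1) and equate Σ ρ_i t_i down to z_c; mantle fills any gap and the z_c terms cancel.
Column 1: 26.1×2740 + (z_c − 26.1)×3300
Column 2: 0.413×0 + 3.18×ρ + 22.8×2840 + (z_c − 0.413 − 25.98)×3300
The z_c×3300 term appears on both sides and cancels. Collect the known terms of each column as K = Σ(ρt)_known − 3300 × (depth of known layers): K_1 = 71514 − 3300×26.1 = −14616; K_2 = 64752 − 3300×(0.413 + 25.98) = −22344.9.
Balance: K_1 = K_2 + 3.18×ρ, so ρ = (K_1 − K_2)/3.18 = 7728.9/3.18 = 2430 kg m⁻³.

2430 kg m⁻³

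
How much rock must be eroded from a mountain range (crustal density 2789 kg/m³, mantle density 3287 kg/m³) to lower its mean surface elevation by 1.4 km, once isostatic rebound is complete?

Net drop Δ = e − u = e − e ρ_c/ρ_m = e (ρ_m − ρ_c)/ρ_m.
e = Δ ρ_m/(ρ_m − ρ_c) = 1.4 km × 3287/498 = 9.24 km.

9.24 km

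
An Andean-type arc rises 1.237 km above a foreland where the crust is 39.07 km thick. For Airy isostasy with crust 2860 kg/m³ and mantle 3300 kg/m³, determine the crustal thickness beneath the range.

48.3 km

Root depth r = h ρ_c / (ρ_m − ρ_c) = 1.237 km × 2860 / 440 = 8.04 km.
Total thickness = T + h + r = 39.07 km + 1.237 km + 8.04 km = 48.3 km.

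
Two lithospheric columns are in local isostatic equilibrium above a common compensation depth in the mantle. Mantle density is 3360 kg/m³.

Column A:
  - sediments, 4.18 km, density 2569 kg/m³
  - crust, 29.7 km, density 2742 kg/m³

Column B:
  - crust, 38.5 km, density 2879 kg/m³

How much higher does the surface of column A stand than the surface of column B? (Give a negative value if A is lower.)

For any compensation level in the mantle, the mantle terms cancel and isostasy reduces to e = (Σt_A − Σt_B) − (Σ(ρt)_A − Σ(ρt)_B) / ρ_m.
Σt_A = 33.88 km; Σt_B = 38.5 km; Σ(ρt)_A = 92175.82; Σ(ρt)_B = 110841.5 (in km·kg/m³).
e = (33.88 − 38.5) − (92175.82 − 110841.5) / 3360 = 0.935 km.

0.935 km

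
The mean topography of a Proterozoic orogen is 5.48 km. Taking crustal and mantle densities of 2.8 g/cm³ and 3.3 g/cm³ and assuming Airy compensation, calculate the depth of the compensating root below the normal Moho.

30.7 km

By Archimedes' principle applied to the lithosphere: the weight of the topography is balanced by the buoyancy of the root, ρ_c h = (ρ_m − ρ_c) r.
r = h · ρ_c / (ρ_m − ρ_c) = 5.48 km × 2.8 / (3.3 − 2.8) = 30.7 km.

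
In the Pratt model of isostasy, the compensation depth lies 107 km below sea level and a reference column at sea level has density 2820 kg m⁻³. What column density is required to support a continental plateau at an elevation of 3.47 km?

2730 kg m⁻³

Pratt balance: ρ_ref D = ρ (D + h).
ρ = ρ_ref D/(D + h) = 2820 × 107 km/(107 km + 3.47 km) = 2730 kg m⁻³.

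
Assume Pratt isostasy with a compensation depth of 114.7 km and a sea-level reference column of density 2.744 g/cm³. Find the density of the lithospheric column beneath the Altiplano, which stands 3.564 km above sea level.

Pratt balance: ρ_ref D = ρ (D + h).
ρ = ρ_ref D/(D + h) = 2.744 × 114.7 km/(114.7 km + 3.564 km) = 2.66 g/cm³.

2.66 g/cm³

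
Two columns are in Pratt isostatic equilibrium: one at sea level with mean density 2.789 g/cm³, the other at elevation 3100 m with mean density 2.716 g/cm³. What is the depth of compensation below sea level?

ρ_ref D = ρ (D + h) → D (ρ_ref − ρ) = ρ h.
D = ρ h/(ρ_ref − ρ) = 2.716 × 3100 m/(2.789 − 2.716) = 115000 m.

115000 m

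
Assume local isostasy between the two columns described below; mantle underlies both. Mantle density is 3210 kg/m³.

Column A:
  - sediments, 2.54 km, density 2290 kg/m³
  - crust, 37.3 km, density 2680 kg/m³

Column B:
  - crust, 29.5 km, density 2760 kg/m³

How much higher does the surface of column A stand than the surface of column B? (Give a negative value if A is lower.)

For any compensation level in the mantle, the mantle terms cancel and isostasy reduces to e = (Σt_A − Σt_B) − (Σ(ρt)_A − Σ(ρt)_B) / ρ_m.
Σt_A = 39.84 km; Σt_B = 29.5 km; Σ(ρt)_A = 105780.6; Σ(ρt)_B = 81420 (in km·kg/m³).
e = (39.84 − 29.5) − (105780.6 − 81420) / 3210 = 2.75 km.

2.75 km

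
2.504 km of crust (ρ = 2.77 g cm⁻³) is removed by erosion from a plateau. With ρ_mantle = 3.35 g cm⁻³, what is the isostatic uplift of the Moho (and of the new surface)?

2.07 km

Unloading: uplift u = e ρ_c/ρ_m = 2.504 km × 2.77/3.35 = 2.07 km.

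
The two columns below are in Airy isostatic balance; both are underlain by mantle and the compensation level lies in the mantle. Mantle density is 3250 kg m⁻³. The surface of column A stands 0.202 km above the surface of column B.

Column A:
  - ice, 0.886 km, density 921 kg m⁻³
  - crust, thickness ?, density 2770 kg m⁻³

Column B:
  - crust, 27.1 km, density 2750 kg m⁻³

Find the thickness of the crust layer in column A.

25.3 km

Take the compensation level at the base of the deeper column (depth z_c below the surface of column A) and equate Σ ρ_i t_i down to z_c; mantle fills any gap and the z_c terms cancel.
Column A: 0.886×921 + x×2770 + (z_c − 0.886 − x)×3250
Column B: 0.202×0 + 27.1×2750 + (z_c − 0.202 − 27.1)×3250
The z_c×3250 term appears on both sides and cancels. Collect the known terms of each column as K = Σ(ρt)_known − 3250 × (depth of known layers): K_A = 816.006 − 3250×0.886 = −2063.494; K_B = 74525 − 3250×(0.202 + 27.1) = −14206.5.
Balance: K_A − x×(3250 − 2770) = K_B, so x = (K_A − K_B)/(3250 − 2770) = 12143/480 = 25.3 km.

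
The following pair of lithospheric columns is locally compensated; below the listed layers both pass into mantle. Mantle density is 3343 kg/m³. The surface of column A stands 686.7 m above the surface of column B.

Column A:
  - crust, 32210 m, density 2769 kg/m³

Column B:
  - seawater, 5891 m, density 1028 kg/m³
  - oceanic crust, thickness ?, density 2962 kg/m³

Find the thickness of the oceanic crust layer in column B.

Take the compensation level at the base of the deeper column (depth z_c below the surface of column A) and equate Σ ρ_i t_i down to z_c; mantle fills any gap and the z_c terms cancel.
Column A: 32210×2769 + (z_c − 32210)×3343
Column B: 686.7×0 + 5891×1028 + x×2962 + (z_c − 686.7 − 5891 − x)×3343
The z_c×3343 term appears on both sides and cancels. Collect the known terms of each column as K = Σ(ρt)_known − 3343 × (depth of known layers): K_A = 89189490 − 3343×32210 = −18488540; K_B = 6055948 − 3343×(686.7 + 5891) = −15933303.1.
Balance: K_A = K_B − x×(3343 − 2962), so x = (K_B − K_A)/(3343 − 2962) = 2555240/381 = 6710 m.

6710 m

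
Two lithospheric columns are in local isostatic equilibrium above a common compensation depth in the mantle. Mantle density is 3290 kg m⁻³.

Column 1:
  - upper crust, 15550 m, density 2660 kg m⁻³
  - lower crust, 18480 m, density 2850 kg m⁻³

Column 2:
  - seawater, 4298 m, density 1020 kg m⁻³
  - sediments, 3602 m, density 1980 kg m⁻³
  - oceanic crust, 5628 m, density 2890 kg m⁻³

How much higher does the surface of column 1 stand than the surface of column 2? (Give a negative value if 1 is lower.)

For any compensation level in the mantle, the mantle terms cancel and isostasy reduces to e = (Σt_1 − Σt_2) − (Σ(ρt)_1 − Σ(ρt)_2) / ρ_m.
Σt_1 = 34030 m; Σt_2 = 13528 m; Σ(ρt)_1 = 94031000; Σ(ρt)_2 = 27780840 (in m·kg m⁻³).
e = (34030 − 13528) − (94031000 − 27780840) / 3290 = 365 m.

365 m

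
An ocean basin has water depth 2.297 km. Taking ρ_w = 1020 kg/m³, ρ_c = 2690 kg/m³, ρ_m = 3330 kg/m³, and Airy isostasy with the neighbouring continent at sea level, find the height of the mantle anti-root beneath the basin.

5.99 km

By Archimedes' principle applied to the lithosphere: replacing crust with seawater at the top is compensated by replacing crust with mantle at the base: d (ρ_c − ρ_w) = a (ρ_m − ρ_c).
a = d (ρ_c − ρ_w)/(ρ_m − ρ_c) = 2.297 km × 1670/640 = 5.99 km.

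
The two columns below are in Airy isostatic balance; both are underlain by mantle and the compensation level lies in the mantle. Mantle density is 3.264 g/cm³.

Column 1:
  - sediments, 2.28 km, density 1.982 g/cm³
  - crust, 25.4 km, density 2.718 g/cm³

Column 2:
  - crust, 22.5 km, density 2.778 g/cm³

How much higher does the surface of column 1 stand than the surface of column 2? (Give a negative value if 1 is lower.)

For any compensation level in the mantle, the mantle terms cancel and isostasy reduces to e = (Σt_1 − Σt_2) − (Σ(ρt)_1 − Σ(ρt)_2) / ρ_m.
Σt_1 = 27.68 km; Σt_2 = 22.5 km; Σ(ρt)_1 = 73.55616; Σ(ρt)_2 = 62.505 (in km·g/cm³).
e = (27.68 − 22.5) − (73.55616 − 62.505) / 3.264 = 1.79 km.

1.79 km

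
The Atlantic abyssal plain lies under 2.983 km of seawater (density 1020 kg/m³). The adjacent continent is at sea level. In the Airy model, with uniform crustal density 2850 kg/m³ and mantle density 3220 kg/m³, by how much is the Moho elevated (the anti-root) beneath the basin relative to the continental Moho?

In Airy isostatic equilibrium: replacing crust with seawater at the top is compensated by replacing crust with mantle at the base: d (ρ_c − ρ_w) = a (ρ_m − ρ_c).
a = d (ρ_c − ρ_w)/(ρ_m − ρ_c) = 2.983 km × 1830/370 = 14.8 km.

14.8 km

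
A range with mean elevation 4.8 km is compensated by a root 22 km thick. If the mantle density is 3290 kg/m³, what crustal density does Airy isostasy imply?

2700 kg/m³

ρ_c h = (ρ_m − ρ_c) r → ρ_c (h + r) = ρ_m r → ρ_c = ρ_m r / (h + r).
ρ_c = 3290 × 22 km / (4.8 km + 22 km) = 2700 kg/m³.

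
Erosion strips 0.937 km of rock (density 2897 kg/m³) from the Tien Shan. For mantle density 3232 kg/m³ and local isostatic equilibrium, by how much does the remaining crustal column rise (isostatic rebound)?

0.84 km

Unloading: uplift u = e ρ_c/ρ_m = 0.937 km × 2897/3232 = 0.84 km.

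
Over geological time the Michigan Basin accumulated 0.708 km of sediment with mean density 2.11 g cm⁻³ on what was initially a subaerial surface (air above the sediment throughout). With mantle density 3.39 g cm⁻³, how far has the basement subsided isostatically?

Subaerial load: s = t ρ_sed / ρ_m = 0.708 km × 2.11/3.39 = 0.441 km.

0.441 km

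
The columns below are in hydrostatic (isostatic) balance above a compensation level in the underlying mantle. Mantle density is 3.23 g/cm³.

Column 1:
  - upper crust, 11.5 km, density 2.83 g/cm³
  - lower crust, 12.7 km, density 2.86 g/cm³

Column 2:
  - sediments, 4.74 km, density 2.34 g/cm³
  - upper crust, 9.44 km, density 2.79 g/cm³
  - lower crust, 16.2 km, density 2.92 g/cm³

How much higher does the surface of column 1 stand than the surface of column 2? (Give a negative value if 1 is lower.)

−1.27 km

For any compensation level in the mantle, the mantle terms cancel and isostasy reduces to e = (Σt_1 − Σt_2) − (Σ(ρt)_1 − Σ(ρt)_2) / ρ_m.
Σt_1 = 24.2 km; Σt_2 = 30.38 km; Σ(ρt)_1 = 68.867; Σ(ρt)_2 = 84.7332 (in km·g/cm³).
e = (24.2 − 30.38) − (68.867 − 84.7332) / 3.23 = −1.27 km.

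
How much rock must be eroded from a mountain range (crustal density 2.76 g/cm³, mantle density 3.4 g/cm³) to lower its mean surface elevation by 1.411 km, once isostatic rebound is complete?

7.5 km

Net drop Δ = e − u = e − e ρ_c/ρ_m = e (ρ_m − ρ_c)/ρ_m.
e = Δ ρ_m/(ρ_m − ρ_c) = 1.411 km × 3.4/0.64 = 7.5 km.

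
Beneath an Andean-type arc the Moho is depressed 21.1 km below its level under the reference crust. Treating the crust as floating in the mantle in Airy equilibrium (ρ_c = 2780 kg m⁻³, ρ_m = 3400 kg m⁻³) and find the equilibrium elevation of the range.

Balancing pressure at the compensation depth: ρ_c h = (ρ_m − ρ_c) r.
h = r (ρ_m − ρ_c) / ρ_c = 21.1 km × (3400 − 2780) / 2780 = 4.71 km.

4.71 km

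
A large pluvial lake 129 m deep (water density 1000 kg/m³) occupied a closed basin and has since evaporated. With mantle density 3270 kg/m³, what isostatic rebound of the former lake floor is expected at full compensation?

39.4 m

u = d ρ_w/ρ_m = 129 m × 1000/3270 = 39.4 m.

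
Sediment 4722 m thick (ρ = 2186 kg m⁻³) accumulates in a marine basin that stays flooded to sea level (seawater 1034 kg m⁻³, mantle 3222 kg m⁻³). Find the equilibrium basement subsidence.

Submarine loading: the sediment displaces seawater, and the subsidence is in turn flooded, so s (ρ_m − ρ_w) = t (ρ_sed − ρ_w).
s = 4722 m × (2186 − 1034) / (3222 − 1034) = 2490 m.

2490 m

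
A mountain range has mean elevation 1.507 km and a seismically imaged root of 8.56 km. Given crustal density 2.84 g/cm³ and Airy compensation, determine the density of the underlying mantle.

Airy balance: ρ_c h = (ρ_m − ρ_c) r → ρ_m = ρ_c (1 + h/r).
ρ_m = 2.84 × (1 + 1.507 km/8.56 km) = 3.34 g/cm³.

3.34 g/cm³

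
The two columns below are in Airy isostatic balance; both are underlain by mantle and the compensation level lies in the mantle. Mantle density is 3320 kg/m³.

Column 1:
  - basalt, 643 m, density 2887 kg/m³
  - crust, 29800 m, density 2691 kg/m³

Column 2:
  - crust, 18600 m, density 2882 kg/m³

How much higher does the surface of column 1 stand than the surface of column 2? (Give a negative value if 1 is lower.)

For any compensation level in the mantle, the mantle terms cancel and isostasy reduces to e = (Σt_1 − Σt_2) − (Σ(ρt)_1 − Σ(ρt)_2) / ρ_m.
Σt_1 = 30443 m; Σt_2 = 18600 m; Σ(ρt)_1 = 82048141; Σ(ρt)_2 = 53605200 (in m·kg/m³).
e = (30443 − 18600) − (82048141 − 53605200) / 3320 = 3280 m.

3280 m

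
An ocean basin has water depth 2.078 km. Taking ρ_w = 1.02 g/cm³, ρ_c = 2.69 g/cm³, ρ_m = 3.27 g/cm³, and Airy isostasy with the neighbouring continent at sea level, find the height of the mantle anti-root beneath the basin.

5.98 km

In Airy isostatic equilibrium: replacing crust with seawater at the top is compensated by replacing crust with mantle at the base: d (ρ_c − ρ_w) = a (ρ_m − ρ_c).
a = d (ρ_c − ρ_w)/(ρ_m − ρ_c) = 2.078 km × 1.67/0.58 = 5.98 km.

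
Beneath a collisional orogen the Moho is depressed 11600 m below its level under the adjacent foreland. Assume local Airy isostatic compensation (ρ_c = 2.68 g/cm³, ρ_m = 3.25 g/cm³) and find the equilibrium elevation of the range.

2470 m

Equating mass per unit area of the two columns: ρ_c h = (ρ_m − ρ_c) r.
h = r (ρ_m − ρ_c) / ρ_c = 11600 m × (3.25 − 2.68) / 2.68 = 2470 m.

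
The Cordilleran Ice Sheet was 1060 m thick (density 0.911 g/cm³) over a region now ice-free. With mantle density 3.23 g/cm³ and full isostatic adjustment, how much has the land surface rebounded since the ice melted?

Removing the load lets mantle flow back in; uplift u satisfies ρ_ice t = ρ_m u.
u = t ρ_ice/ρ_m = 1060 m × 0.911/3.23 = 299 m.

299 m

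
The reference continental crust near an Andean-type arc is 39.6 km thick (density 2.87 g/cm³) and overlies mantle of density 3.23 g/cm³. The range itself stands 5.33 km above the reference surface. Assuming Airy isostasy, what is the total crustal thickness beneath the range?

87.4 km

Root depth r = h ρ_c / (ρ_m − ρ_c) = 5.33 km × 2.87 / 0.36 = 42.49 km.
Total thickness = T + h + r = 39.6 km + 5.33 km + 42.49 km = 87.4 km.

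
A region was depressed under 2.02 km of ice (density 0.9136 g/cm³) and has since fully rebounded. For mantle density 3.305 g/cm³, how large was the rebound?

0.558 km

Removing the load lets mantle flow back in; uplift u satisfies ρ_ice t = ρ_m u.
u = t ρ_ice/ρ_m = 2.02 km × 0.9136/3.305 = 0.558 km.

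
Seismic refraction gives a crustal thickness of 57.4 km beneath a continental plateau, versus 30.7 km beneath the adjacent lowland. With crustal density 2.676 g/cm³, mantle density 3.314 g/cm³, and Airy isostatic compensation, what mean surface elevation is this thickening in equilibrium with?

Excess crust Δ = 57.4 km − 30.7 km = 26.7 km, split between elevation h and root r with h + r = Δ.
Airy balance ρ_c h = (ρ_m − ρ_c) r gives r = h ρ_c/(ρ_m − ρ_c), so h (1 + ρ_c/(ρ_m − ρ_c)) = Δ, i.e. h = Δ (ρ_m − ρ_c)/ρ_m.
h = 26.7 km × 0.638/3.314 = 5.14 km.

5.14 km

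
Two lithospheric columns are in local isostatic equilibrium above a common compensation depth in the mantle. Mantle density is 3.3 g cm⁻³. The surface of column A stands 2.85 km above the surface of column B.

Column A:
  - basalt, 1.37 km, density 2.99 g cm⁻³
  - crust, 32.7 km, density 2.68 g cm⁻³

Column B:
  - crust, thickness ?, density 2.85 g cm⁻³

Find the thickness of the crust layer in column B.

Take the compensation level at the base of the deeper column (depth z_c below the surface of column A) and equate Σ ρ_i t_i down to z_c; mantle fills any gap and the z_c terms cancel.
Column A: 1.37×2.99 + 32.7×2.68 + (z_c − 34.07)×3.3
Column B: 2.85×0 + x×2.85 + (z_c − 2.85 − 0 − x)×3.3
The z_c×3.3 term appears on both sides and cancels. Collect the known terms of each column as K = Σ(ρt)_known − 3.3 × (depth of known layers): K_A = 91.7323 − 3.3×34.07 = −20.6987; K_B = 0 − 3.3×(2.85 + 0) = −9.405.
Balance: K_A = K_B − x×(3.3 − 2.85), so x = (K_B − K_A)/(3.3 − 2.85) = 11.2937/0.45 = 25.1 km.

25.1 km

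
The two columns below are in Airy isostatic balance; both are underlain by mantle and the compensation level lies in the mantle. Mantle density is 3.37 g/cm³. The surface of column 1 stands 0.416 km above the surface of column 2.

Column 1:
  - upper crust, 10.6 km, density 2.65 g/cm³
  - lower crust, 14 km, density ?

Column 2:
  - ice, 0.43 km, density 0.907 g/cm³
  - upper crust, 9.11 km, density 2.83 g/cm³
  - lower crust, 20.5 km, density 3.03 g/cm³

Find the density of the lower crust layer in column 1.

2.89 g/cm³

Take the compensation level at the base of the deeper column (depth z_c below the surface of column 1) and equate Σ ρ_i t_i down to z_c; mantle fills any gap and the z_c terms cancel.
Column 1: 10.6×2.65 + 14×ρ + (z_c − 24.6)×3.37
Column 2: 0.416×0 + 0.43×0.907 + 9.11×2.83 + 20.5×3.03 + (z_c − 0.416 − 30.04)×3.37
The z_c×3.37 term appears on both sides and cancels. Collect the known terms of each column as K = Σ(ρt)_known − 3.37 × (depth of known layers): K_1 = 28.09 − 3.37×24.6 = −54.812; K_2 = 88.28631 − 3.37×(0.416 + 30.04) = −14.35041.
Balance: K_1 + 14×ρ = K_2, so ρ = (K_2 − K_1)/14 = 40.4616/14 = 2.89 g/cm³.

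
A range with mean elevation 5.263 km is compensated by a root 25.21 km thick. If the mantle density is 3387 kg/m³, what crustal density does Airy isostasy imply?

2800 kg/m³

ρ_c h = (ρ_m − ρ_c) r → ρ_c (h + r) = ρ_m r → ρ_c = ρ_m r / (h + r).
ρ_c = 3387 × 25.21 km / (5.263 km + 25.21 km) = 2800 kg/m³.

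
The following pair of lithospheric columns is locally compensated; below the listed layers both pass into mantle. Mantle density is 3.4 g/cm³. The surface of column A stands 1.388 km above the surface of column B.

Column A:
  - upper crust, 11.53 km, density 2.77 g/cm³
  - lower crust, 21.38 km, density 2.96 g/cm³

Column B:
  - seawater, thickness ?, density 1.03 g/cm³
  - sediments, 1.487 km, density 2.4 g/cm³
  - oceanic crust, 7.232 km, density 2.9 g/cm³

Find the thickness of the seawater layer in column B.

2.89 km

Take the compensation level at the base of the deeper column (depth z_c below the surface of column A) and equate Σ ρ_i t_i down to z_c; mantle fills any gap and the z_c terms cancel.
Column A: 11.53×2.77 + 21.38×2.96 + (z_c − 32.91)×3.4
Column B: 1.388×0 + x×1.03 + 1.487×2.4 + 7.232×2.9 + (z_c − 1.388 − 8.719 − x)×3.4
The z_c×3.4 term appears on both sides and cancels. Collect the known terms of each column as K = Σ(ρt)_known − 3.4 × (depth of known layers): K_A = 95.2229 − 3.4×32.91 = −16.6711; K_B = 24.5416 − 3.4×(1.388 + 8.719) = −9.8222.
Balance: K_A = K_B − x×(3.4 − 1.03), so x = (K_B − K_A)/(3.4 − 1.03) = 6.8489/2.37 = 2.89 km.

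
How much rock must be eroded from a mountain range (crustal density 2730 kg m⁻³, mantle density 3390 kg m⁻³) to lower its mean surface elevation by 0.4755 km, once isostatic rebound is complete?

Net drop Δ = e − u = e − e ρ_c/ρ_m = e (ρ_m − ρ_c)/ρ_m.
e = Δ ρ_m/(ρ_m − ρ_c) = 0.4755 km × 3390/660 = 2.44 km.

2.44 km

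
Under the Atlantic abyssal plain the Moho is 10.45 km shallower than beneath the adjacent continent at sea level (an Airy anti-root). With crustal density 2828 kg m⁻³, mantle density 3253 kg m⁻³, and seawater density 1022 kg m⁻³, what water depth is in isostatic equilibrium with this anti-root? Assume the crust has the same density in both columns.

2.46 km

Replacing a thickness d of crust by seawater at the top must be balanced by replacing crust with mantle at the base: d (ρ_c − ρ_w) = a (ρ_m − ρ_c).
d = a (ρ_m − ρ_c)/(ρ_c − ρ_w) = 10.45 km × 425/1806 = 2.46 km.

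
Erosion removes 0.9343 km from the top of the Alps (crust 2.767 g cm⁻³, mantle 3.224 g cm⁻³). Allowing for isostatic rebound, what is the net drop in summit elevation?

0.132 km

Rebound u = e ρ_c/ρ_m = 0.9343 km × 2.767/3.224 = 0.8019 km.
Net surface drop = e − u = 0.9343 km − 0.8019 km = e (ρ_m − ρ_c)/ρ_m = 0.132 km.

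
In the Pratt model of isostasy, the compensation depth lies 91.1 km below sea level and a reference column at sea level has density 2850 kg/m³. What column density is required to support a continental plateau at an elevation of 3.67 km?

2740 kg/m³

Pratt balance: ρ_ref D = ρ (D + h).
ρ = ρ_ref D/(D + h) = 2850 × 91.1 km/(91.1 km + 3.67 km) = 2740 kg/m³.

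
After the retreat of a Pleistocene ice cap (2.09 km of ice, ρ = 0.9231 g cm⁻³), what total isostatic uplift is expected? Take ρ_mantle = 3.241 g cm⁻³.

Removing the load lets mantle flow back in; uplift u satisfies ρ_ice t = ρ_m u.
u = t ρ_ice/ρ_m = 2.09 km × 0.9231/3.241 = 0.595 km.

0.595 km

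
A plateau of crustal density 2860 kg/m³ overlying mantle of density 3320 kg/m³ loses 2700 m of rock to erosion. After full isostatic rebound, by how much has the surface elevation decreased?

Rebound u = e ρ_c/ρ_m = 2700 m × 2860/3320 = 2326 m.
Net surface drop = e − u = 2700 m − 2326 m = e (ρ_m − ρ_c)/ρ_m = 374 m.

374 m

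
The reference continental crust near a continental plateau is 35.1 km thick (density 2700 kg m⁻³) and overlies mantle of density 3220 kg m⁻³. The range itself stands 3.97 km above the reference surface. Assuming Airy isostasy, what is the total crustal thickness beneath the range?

Root depth r = h ρ_c / (ρ_m − ρ_c) = 3.97 km × 2700 / 520 = 20.61 km.
Total thickness = T + h + r = 35.1 km + 3.97 km + 20.61 km = 59.7 km.

59.7 km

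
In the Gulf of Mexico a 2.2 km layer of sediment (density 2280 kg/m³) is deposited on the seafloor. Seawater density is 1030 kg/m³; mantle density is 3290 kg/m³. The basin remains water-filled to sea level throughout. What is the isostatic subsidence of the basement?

Submarine loading: the sediment displaces seawater, and the subsidence is in turn flooded, so s (ρ_m − ρ_w) = t (ρ_sed − ρ_w).
s = 2.2 km × (2280 − 1030) / (3290 − 1030) = 1.22 km.

1.22 km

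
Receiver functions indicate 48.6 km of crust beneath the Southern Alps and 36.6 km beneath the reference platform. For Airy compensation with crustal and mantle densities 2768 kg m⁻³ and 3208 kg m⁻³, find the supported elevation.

Excess crust Δ = 48.6 km − 36.6 km = 12 km, split between elevation h and root r with h + r = Δ.
Airy balance ρ_c h = (ρ_m − ρ_c) r gives r = h ρ_c/(ρ_m − ρ_c), so h (1 + ρ_c/(ρ_m − ρ_c)) = Δ, i.e. h = Δ (ρ_m − ρ_c)/ρ_m.
h = 12 km × 440/3208 = 1.65 km.

1.65 km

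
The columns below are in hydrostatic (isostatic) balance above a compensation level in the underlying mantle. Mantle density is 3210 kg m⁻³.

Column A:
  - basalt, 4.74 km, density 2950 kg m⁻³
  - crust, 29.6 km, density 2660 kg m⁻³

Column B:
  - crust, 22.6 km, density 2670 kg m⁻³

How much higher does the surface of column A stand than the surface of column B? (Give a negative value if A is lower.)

1.65 km

For any compensation level in the mantle, the mantle terms cancel and isostasy reduces to e = (Σt_A − Σt_B) − (Σ(ρt)_A − Σ(ρt)_B) / ρ_m.
Σt_A = 34.34 km; Σt_B = 22.6 km; Σ(ρt)_A = 92719; Σ(ρt)_B = 60342 (in km·kg m⁻³).
e = (34.34 − 22.6) − (92719 − 60342) / 3210 = 1.65 km.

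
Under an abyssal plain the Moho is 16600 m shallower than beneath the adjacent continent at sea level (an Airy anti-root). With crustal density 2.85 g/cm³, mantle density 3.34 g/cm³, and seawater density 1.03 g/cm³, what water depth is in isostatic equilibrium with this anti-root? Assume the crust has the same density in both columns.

Replacing a thickness d of crust by seawater at the top must be balanced by replacing crust with mantle at the base: d (ρ_c − ρ_w) = a (ρ_m − ρ_c).
d = a (ρ_m − ρ_c)/(ρ_c − ρ_w) = 16600 m × 0.49/1.82 = 4470 m.

4470 m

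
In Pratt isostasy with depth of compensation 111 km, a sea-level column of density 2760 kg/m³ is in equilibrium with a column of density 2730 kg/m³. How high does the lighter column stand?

ρ_ref D = ρ (D + h) → h = D (ρ_ref − ρ)/ρ.
h = 111 km × (2760 − 2730)/2730 = 1.22 km.

1.22 km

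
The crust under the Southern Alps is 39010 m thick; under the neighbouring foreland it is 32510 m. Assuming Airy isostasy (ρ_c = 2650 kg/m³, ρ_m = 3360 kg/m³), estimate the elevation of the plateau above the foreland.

Excess crust Δ = 39010 m − 32510 m = 6500 m, split between elevation h and root r with h + r = Δ.
Airy balance ρ_c h = (ρ_m − ρ_c) r gives r = h ρ_c/(ρ_m − ρ_c), so h (1 + ρ_c/(ρ_m − ρ_c)) = Δ, i.e. h = Δ (ρ_m − ρ_c)/ρ_m.
h = 6500 m × 710/3360 = 1370 m.

1370 m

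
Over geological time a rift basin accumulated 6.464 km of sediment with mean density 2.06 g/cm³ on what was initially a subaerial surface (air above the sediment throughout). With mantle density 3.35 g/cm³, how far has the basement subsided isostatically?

Subaerial load: s = t ρ_sed / ρ_m = 6.464 km × 2.06/3.35 = 3.97 km.

3.97 km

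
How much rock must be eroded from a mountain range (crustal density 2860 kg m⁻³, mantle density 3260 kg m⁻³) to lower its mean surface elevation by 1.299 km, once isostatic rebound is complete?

Net drop Δ = e − u = e − e ρ_c/ρ_m = e (ρ_m − ρ_c)/ρ_m.
e = Δ ρ_m/(ρ_m − ρ_c) = 1.299 km × 3260/400 = 10.6 km.

10.6 km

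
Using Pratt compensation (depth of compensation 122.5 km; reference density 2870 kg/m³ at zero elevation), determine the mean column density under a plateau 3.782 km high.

2780 kg/m³

Pratt balance: ρ_ref D = ρ (D + h).
ρ = ρ_ref D/(D + h) = 2870 × 122.5 km/(122.5 km + 3.782 km) = 2780 kg/m³.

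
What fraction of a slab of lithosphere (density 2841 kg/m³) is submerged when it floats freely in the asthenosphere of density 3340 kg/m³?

Submerged fraction = ρ_obj/ρ_fluid = 2841/3340 = 0.851.

0.851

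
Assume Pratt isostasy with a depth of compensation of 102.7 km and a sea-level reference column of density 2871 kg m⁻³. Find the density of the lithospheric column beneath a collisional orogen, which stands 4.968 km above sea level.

2740 kg m⁻³

Pratt balance: ρ_ref D = ρ (D + h).
ρ = ρ_ref D/(D + h) = 2871 × 102.7 km/(102.7 km + 4.968 km) = 2740 kg m⁻³.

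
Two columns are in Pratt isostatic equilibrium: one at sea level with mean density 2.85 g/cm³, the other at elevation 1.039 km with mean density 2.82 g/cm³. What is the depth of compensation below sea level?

97.7 km

ρ_ref D = ρ (D + h) → D (ρ_ref − ρ) = ρ h.
D = ρ h/(ρ_ref − ρ) = 2.82 × 1.039 km/(2.85 − 2.82) = 97.7 km.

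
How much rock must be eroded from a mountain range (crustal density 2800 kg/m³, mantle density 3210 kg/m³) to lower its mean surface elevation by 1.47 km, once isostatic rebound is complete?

11.5 km

Net drop Δ = e − u = e − e ρ_c/ρ_m = e (ρ_m − ρ_c)/ρ_m.
e = Δ ρ_m/(ρ_m − ρ_c) = 1.47 km × 3210/410 = 11.5 km.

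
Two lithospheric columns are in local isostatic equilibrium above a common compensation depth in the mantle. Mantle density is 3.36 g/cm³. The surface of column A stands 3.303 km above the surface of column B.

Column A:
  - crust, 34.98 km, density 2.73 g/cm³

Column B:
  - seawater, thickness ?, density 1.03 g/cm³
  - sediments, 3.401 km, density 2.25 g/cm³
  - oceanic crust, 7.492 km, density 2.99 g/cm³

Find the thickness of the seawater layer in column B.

Take the compensation level at the base of the deeper column (depth z_c below the surface of column A) and equate Σ ρ_i t_i down to z_c; mantle fills any gap and the z_c terms cancel.
Column A: 34.98×2.73 + (z_c − 34.98)×3.36
Column B: 3.303×0 + x×1.03 + 3.401×2.25 + 7.492×2.99 + (z_c − 3.303 − 10.893 − x)×3.36
The z_c×3.36 term appears on both sides and cancels. Collect the known terms of each column as K = Σ(ρt)_known − 3.36 × (depth of known layers): K_A = 95.4954 − 3.36×34.98 = −22.0374; K_B = 30.05333 − 3.36×(3.303 + 10.893) = −17.64523.
Balance: K_A = K_B − x×(3.36 − 1.03), so x = (K_B − K_A)/(3.36 − 1.03) = 4.39217/2.33 = 1.89 km.

1.89 km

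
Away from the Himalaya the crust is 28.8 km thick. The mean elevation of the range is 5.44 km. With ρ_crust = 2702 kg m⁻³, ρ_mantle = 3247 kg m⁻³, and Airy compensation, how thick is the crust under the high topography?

61.2 km

Root depth r = h ρ_c / (ρ_m − ρ_c) = 5.44 km × 2702 / 545 = 26.97 km.
Total thickness = T + h + r = 28.8 km + 5.44 km + 26.97 km = 61.2 km.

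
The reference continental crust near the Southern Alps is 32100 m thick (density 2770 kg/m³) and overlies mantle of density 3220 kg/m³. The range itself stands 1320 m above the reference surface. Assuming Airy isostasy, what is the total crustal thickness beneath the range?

41500 m

Root depth r = h ρ_c / (ρ_m − ρ_c) = 1320 m × 2770 / 450 = 8125 m.
Total thickness = T + h + r = 32100 m + 1320 m + 8125 m = 41500 m.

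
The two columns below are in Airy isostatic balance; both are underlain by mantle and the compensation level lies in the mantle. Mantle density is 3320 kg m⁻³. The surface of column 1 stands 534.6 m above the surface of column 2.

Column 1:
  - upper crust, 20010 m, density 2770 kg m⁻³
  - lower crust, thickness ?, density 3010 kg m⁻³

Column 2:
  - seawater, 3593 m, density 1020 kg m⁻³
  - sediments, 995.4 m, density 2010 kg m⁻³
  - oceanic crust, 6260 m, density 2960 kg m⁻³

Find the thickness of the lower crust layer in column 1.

Take the compensation level at the base of the deeper column (depth z_c below the surface of column 1) and equate Σ ρ_i t_i down to z_c; mantle fills any gap and the z_c terms cancel.
Column 1: 20010×2770 + x×3010 + (z_c − 20010 − x)×3320
Column 2: 534.6×0 + 3593×1020 + 995.4×2010 + 6260×2960 + (z_c − 534.6 − 10848.4)×3320
The z_c×3320 term appears on both sides and cancels. Collect the known terms of each column as K = Σ(ρt)_known − 3320 × (depth of known layers): K_1 = 55427700 − 3320×20010 = −11005500; K_2 = 24195214 − 3320×(534.6 + 10848.4) = −13596346.
Balance: K_1 − x×(3320 − 3010) = K_2, so x = (K_1 − K_2)/(3320 − 3010) = 2590850/310 = 8360 m.

8360 m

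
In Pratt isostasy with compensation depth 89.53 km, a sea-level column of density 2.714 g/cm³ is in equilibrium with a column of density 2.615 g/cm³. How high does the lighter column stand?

ρ_ref D = ρ (D + h) → h = D (ρ_ref − ρ)/ρ.
h = 89.53 km × (2.714 − 2.615)/2.615 = 3.39 km.

3.39 km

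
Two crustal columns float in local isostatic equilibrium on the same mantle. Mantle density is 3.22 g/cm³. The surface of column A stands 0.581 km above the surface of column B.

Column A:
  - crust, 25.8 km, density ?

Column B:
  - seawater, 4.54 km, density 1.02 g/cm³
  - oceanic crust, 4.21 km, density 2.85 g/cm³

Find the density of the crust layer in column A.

Take the compensation level at the base of the deeper column (depth z_c below the surface of column A) and equate Σ ρ_i t_i down to z_c; mantle fills any gap and the z_c terms cancel.
Column A: 25.8×ρ + (z_c − 25.8)×3.22
Column B: 0.581×0 + 4.54×1.02 + 4.21×2.85 + (z_c − 0.581 − 8.75)×3.22
The z_c×3.22 term appears on both sides and cancels. Collect the known terms of each column as K = Σ(ρt)_known − 3.22 × (depth of known layers): K_A = 0 − 3.22×25.8 = −83.076; K_B = 16.6293 − 3.22×(0.581 + 8.75) = −13.41652.
Balance: K_A + 25.8×ρ = K_B, so ρ = (K_B − K_A)/25.8 = 69.6595/25.8 = 2.7 g/cm³.

2.7 g/cm³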